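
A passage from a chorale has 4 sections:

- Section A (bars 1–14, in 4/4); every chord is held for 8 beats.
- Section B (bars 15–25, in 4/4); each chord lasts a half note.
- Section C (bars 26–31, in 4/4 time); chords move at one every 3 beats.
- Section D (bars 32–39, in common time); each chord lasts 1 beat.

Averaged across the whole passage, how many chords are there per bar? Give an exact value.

23/13 chords per bar

A: 14 bars of 4 beats is 56 beats; at 8 beats each that's 7 chords.
B: 11 bars of 4 beats is 44 beats; at 2 beats each that's 22 chords.
C: 6 bars of 4 beats is 24 beats; at 3 beats each that's 8 chords.
D: 8 bars of 4 beats is 32 beats; at 1 beat each that's 32 chords.
Overall: 69 chords over 39 bars → 69/39 = 23/13 chords per bar.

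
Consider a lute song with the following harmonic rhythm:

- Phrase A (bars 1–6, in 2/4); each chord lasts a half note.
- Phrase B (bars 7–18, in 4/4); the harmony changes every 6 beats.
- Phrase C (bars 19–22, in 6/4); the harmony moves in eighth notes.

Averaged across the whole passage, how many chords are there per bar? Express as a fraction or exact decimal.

A: 6 × 2 = 12 beats ÷ 2 = 6 chords.
B: 12 × 4 = 48 beats ÷ 6 = 8 chords.
C: 4 × 6 = 24 beats ÷ 0.5 = 48 chords.
Overall: 62 chords over 22 bars → 62/22 = 31/11 chords per bar.

31/11 chords per bar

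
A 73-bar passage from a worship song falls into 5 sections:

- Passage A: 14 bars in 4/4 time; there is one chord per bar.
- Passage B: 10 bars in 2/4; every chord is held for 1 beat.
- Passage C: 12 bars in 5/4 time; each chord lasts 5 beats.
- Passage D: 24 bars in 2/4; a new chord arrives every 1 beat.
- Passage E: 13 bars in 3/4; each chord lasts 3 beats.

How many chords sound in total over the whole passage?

107 chords

A: 14·4 = 56 beats, 56/4 = 14 chords.
B: 10·2 = 20 beats, 20/1 = 20 chords.
C: 12·5 = 60 beats, 60/5 = 12 chords.
D: 24·2 = 48 beats, 48/1 = 48 chords.
E: 13·3 = 39 beats, 39/3 = 13 chords.
Total: 14 + 20 + 12 + 48 + 13 = 107.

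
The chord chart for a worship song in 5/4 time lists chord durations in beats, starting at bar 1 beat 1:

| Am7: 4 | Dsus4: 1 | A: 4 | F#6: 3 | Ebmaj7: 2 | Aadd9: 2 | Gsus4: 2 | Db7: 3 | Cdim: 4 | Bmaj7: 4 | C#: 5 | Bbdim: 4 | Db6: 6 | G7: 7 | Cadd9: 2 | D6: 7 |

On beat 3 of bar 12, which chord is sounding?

D6

Beat 3 of bar 12 is beat (12−1)×5 + 3 = 58 overall.
Running totals: Am7 ends at 4, Dsus4 ends at 5, A ends at 9, F#6 ends at 12, Ebmaj7 ends at 14, Aadd9 ends at 16, Gsus4 ends at 18, Db7 ends at 21, Cdim ends at 25, Bmaj7 ends at 29, C# ends at 34, Bbdim ends at 38, Db6 ends at 44, G7 ends at 51, Cadd9 ends at 53, D6 ends at 60.
Beat 58 falls within D6.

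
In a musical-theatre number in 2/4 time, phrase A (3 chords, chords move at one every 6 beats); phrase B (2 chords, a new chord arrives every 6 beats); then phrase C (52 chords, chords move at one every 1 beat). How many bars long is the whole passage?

41 bars

A: 3 × 6 = 18 beats = 9 bars.
B: 2 × 6 = 12 beats = 6 bars.
C: 52 × 1 = 52 beats = 26 bars.
Total: 9 + 6 + 26 = 41 bars.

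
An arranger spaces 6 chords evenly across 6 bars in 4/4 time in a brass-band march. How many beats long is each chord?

6 bars × 4 beats/bar = 24 beats total.
24 beats ÷ 6 chords = 4 beats per chord.
(That is a whole note.)

4 beats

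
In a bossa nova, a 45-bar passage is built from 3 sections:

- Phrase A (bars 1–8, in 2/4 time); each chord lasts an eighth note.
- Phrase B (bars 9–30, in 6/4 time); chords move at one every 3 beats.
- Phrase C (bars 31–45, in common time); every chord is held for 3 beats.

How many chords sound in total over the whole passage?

96 chords

A has 16 beats and chords last 0.5 each, so 32 chords.
B has 132 beats and chords last 3 each, so 44 chords.
C has 60 beats and chords last 3 each, so 20 chords.
Total: 32 + 44 + 20 = 96.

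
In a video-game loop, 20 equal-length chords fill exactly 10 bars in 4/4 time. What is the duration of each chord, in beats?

10 bars × 4 beats/bar = 40 beats total.
40 beats ÷ 20 chords = 2 beats per chord.
(That is a half note.)

2 beats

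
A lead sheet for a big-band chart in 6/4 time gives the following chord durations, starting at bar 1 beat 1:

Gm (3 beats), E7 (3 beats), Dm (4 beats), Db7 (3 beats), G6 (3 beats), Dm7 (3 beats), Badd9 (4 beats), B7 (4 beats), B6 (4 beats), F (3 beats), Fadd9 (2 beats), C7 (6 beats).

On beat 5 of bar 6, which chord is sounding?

Fadd9

Beat 5 of bar 6 is beat (6−1)×6 + 5 = 35 overall.
Running totals: Gm ends at 3, E7 ends at 6, Dm ends at 10, Db7 ends at 13, G6 ends at 16, Dm7 ends at 19, Badd9 ends at 23, B7 ends at 27, B6 ends at 31, F ends at 34, Fadd9 ends at 36.
Beat 35 falls within Fadd9.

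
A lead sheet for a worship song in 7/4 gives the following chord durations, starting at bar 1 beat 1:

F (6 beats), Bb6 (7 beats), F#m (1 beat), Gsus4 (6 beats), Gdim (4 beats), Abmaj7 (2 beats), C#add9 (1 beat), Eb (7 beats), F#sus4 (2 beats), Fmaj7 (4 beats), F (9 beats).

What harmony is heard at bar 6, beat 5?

Beat 5 of bar 6 is beat (6−1)×7 + 5 = 40 overall.
Running totals: F ends at 6, Bb6 ends at 13, F#m ends at 14, Gsus4 ends at 20, Gdim ends at 24, Abmaj7 ends at 26, C#add9 ends at 27, Eb ends at 34, F#sus4 ends at 36, Fmaj7 ends at 40.
Beat 40 falls within Fmaj7.

Fmaj7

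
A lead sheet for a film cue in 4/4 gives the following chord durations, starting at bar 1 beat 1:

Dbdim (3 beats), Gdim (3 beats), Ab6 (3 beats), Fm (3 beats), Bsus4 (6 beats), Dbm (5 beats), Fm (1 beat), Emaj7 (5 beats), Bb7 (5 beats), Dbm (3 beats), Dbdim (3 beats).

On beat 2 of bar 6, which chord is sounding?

Dbm

Beat 2 of bar 6 is beat (6−1)×4 + 2 = 22 overall.
Running totals: Dbdim ends at 3, Gdim ends at 6, Ab6 ends at 9, Fm ends at 12, Bsus4 ends at 18, Dbm ends at 23.
Beat 22 falls within Dbm.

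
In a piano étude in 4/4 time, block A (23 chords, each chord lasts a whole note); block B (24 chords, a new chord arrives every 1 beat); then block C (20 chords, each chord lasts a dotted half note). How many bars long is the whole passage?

A: 23 × 4 = 92 beats = 23 bars.
B: 24 × 1 = 24 beats = 6 bars.
C: 20 × 3 = 60 beats = 15 bars.
Total: 23 + 6 + 15 = 44 bars.

44 bars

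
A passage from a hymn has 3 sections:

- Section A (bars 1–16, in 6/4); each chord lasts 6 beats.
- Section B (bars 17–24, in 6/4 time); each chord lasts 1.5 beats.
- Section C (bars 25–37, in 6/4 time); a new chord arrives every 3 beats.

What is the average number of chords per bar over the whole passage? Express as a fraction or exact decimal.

2 chords per bar

A: 16 bars of 6 beats is 96 beats; at 6 beats each that's 16 chords.
B: 8 bars of 6 beats is 48 beats; at 1.5 beats each that's 32 chords.
C: 13 bars of 6 beats is 78 beats; at 3 beats each that's 26 chords.
Overall: 74 chords over 37 bars → 74/37 = 2 chords per bar.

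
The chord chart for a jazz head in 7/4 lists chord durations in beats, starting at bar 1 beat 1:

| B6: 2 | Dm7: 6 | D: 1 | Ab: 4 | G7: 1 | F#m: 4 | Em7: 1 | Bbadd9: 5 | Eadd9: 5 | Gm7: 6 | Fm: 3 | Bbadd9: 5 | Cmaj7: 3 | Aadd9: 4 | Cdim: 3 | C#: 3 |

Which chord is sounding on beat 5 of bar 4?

Eadd9

Beat 5 of bar 4 is beat (4−1)×7 + 5 = 26 overall.
Running totals: B6 ends at 2, Dm7 ends at 8, D ends at 9, Ab ends at 13, G7 ends at 14, F#m ends at 18, Em7 ends at 19, Bbadd9 ends at 24, Eadd9 ends at 29.
Beat 26 falls within Eadd9.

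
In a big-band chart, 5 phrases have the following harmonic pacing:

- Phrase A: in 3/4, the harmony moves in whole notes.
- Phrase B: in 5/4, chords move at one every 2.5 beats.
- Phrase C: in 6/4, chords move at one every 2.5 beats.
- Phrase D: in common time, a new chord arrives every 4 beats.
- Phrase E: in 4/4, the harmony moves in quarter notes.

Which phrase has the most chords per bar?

A: each chord is 4 beats in 3/4, so 0.75 per bar.
B: each chord is 2.5 beats in 5/4, so 2 per bar.
C: each chord is 2.5 beats in 6/4, so 2.4 per bar.
D: each chord is 4 beats in 4/4, so 1 per bar.
E: each chord is 1 beat in 4/4, so 4 per bar.
Fastest is E at 4 chords/bar.

Phrase E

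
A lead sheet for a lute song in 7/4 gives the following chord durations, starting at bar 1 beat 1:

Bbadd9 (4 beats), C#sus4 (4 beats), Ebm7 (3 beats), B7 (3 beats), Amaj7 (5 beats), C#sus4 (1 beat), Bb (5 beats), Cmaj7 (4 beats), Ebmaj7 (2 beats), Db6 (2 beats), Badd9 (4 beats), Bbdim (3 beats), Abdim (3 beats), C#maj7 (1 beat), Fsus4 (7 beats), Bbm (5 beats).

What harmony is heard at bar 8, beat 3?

Beat 3 of bar 8 is beat (8−1)×7 + 3 = 52 overall.
Running totals: Bbadd9 ends at 4, C#sus4 ends at 8, Ebm7 ends at 11, B7 ends at 14, Amaj7 ends at 19, C#sus4 ends at 20, Bb ends at 25, Cmaj7 ends at 29, Ebmaj7 ends at 31, Db6 ends at 33, Badd9 ends at 37, Bbdim ends at 40, Abdim ends at 43, C#maj7 ends at 44, Fsus4 ends at 51, Bbm ends at 56.
Beat 52 falls within Bbm.

Bbm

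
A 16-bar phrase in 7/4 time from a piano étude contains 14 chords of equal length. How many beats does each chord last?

8 beats

16 bars × 7 beats/bar = 112 beats total.
112 beats ÷ 14 chords = 8 beats per chord.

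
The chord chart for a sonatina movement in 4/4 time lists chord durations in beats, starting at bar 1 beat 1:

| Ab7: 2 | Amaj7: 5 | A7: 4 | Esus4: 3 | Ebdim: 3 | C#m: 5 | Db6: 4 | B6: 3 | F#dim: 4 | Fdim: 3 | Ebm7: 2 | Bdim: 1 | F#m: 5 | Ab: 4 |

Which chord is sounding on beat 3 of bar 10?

Bdim

Beat 3 of bar 10 is beat (10−1)×4 + 3 = 39 overall.
Running totals: Ab7 ends at 2, Amaj7 ends at 7, A7 ends at 11, Esus4 ends at 14, Ebdim ends at 17, C#m ends at 22, Db6 ends at 26, B6 ends at 29, F#dim ends at 33, Fdim ends at 36, Ebm7 ends at 38, Bdim ends at 39.
Beat 39 falls within Bdim.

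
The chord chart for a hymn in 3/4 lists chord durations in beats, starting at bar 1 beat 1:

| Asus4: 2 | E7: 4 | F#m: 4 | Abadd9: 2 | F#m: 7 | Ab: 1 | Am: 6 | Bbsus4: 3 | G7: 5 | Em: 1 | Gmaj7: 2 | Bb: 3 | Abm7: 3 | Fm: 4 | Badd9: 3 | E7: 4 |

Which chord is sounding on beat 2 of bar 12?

Em

Beat 2 of bar 12 is beat (12−1)×3 + 2 = 35 overall.
Running totals: Asus4 ends at 2, E7 ends at 6, F#m ends at 10, Abadd9 ends at 12, F#m ends at 19, Ab ends at 20, Am ends at 26, Bbsus4 ends at 29, G7 ends at 34, Em ends at 35.
Beat 35 falls within Em.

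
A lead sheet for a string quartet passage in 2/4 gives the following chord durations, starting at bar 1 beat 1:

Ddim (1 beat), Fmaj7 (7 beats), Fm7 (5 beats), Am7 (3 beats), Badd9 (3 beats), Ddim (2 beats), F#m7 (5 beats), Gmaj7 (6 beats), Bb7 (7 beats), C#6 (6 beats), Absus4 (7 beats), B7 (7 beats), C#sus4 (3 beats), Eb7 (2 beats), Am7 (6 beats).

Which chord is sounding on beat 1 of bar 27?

Beat 1 of bar 27 is beat (27−1)×2 + 1 = 53 overall.
Running totals: Ddim ends at 1, Fmaj7 ends at 8, Fm7 ends at 13, Am7 ends at 16, Badd9 ends at 19, Ddim ends at 21, F#m7 ends at 26, Gmaj7 ends at 32, Bb7 ends at 39, C#6 ends at 45, Absus4 ends at 52, B7 ends at 59.
Beat 53 falls within B7.

B7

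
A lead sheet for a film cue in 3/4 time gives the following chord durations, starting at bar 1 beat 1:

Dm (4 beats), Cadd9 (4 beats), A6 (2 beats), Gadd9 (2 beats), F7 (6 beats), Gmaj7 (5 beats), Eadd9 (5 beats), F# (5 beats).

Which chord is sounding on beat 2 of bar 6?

Beat 2 of bar 6 is beat (6−1)×3 + 2 = 17 overall.
Running totals: Dm ends at 4, Cadd9 ends at 8, A6 ends at 10, Gadd9 ends at 12, F7 ends at 18.
Beat 17 falls within F7.

F7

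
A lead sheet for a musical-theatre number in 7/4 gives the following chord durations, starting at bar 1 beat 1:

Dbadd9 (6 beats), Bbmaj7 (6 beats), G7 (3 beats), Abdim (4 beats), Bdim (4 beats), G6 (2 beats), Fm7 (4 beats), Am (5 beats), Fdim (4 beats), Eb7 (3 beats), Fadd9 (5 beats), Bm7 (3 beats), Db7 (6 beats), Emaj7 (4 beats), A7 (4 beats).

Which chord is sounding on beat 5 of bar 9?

Beat 5 of bar 9 is beat (9−1)×7 + 5 = 61 overall.
Running totals: Dbadd9 ends at 6, Bbmaj7 ends at 12, G7 ends at 15, Abdim ends at 19, Bdim ends at 23, G6 ends at 25, Fm7 ends at 29, Am ends at 34, Fdim ends at 38, Eb7 ends at 41, Fadd9 ends at 46, Bm7 ends at 49, Db7 ends at 55, Emaj7 ends at 59, A7 ends at 63.
Beat 61 falls within A7.

A7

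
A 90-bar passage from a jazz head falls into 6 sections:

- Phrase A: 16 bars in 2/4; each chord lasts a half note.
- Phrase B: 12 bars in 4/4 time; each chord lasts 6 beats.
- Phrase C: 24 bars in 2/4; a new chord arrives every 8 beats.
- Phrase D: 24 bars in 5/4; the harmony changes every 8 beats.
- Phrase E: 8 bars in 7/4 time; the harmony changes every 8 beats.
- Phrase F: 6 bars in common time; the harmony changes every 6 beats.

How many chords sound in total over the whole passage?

A: 16 bars × 2 beats = 32 beats; 2 beats/chord → 16 chords.
B: 12 bars × 4 beats = 48 beats; 6 beats/chord → 8 chords.
C: 24 bars × 2 beats = 48 beats; 8 beats/chord → 6 chords.
D: 24 bars × 5 beats = 120 beats; 8 beats/chord → 15 chords.
E: 8 bars × 7 beats = 56 beats; 8 beats/chord → 7 chords.
F: 6 bars × 4 beats = 24 beats; 6 beats/chord → 4 chords.
Total: 16 + 8 + 6 + 15 + 7 + 4 = 56.

56 chords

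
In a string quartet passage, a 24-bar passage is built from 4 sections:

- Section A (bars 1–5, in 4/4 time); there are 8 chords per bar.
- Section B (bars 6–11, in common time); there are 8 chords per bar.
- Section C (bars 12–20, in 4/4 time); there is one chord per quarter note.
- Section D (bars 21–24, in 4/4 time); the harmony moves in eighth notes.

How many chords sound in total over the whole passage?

A has 20 beats and chords last 0.5 each, so 40 chords.
B has 24 beats and chords last 0.5 each, so 48 chords.
C has 36 beats and chords last 1 each, so 36 chords.
D has 16 beats and chords last 0.5 each, so 32 chords.
Total: 40 + 48 + 36 + 32 = 156.

156 chords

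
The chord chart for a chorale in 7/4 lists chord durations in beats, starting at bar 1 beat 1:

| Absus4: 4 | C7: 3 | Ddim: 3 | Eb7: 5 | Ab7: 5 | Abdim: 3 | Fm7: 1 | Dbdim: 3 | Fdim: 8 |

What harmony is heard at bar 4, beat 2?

Beat 2 of bar 4 is beat (4−1)×7 + 2 = 23 overall.
Running totals: Absus4 ends at 4, C7 ends at 7, Ddim ends at 10, Eb7 ends at 15, Ab7 ends at 20, Abdim ends at 23.
Beat 23 falls within Abdim.

Abdim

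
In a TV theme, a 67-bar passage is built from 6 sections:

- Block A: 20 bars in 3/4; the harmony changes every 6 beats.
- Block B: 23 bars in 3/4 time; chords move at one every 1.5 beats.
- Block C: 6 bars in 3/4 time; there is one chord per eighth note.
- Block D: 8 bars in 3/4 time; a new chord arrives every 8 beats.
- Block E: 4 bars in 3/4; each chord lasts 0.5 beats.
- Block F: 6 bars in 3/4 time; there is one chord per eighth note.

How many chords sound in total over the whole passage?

155 chords

A has 60 beats and chords last 6 each, so 10 chords.
B has 69 beats and chords last 1.5 each, so 46 chords.
C has 18 beats and chords last 0.5 each, so 36 chords.
D has 24 beats and chords last 8 each, so 3 chords.
E has 12 beats and chords last 0.5 each, so 24 chords.
F has 18 beats and chords last 0.5 each, so 36 chords.
Total: 10 + 46 + 36 + 3 + 24 + 36 = 155.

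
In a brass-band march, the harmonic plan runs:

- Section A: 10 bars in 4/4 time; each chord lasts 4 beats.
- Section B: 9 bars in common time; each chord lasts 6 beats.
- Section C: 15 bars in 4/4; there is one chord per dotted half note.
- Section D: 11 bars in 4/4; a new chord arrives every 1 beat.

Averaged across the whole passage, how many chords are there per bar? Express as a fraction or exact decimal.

16/9 chords per bar

A: 10 bars of 4 beats is 40 beats; at 4 beats each that's 10 chords.
B: 9 bars of 4 beats is 36 beats; at 6 beats each that's 6 chords.
C: 15 bars of 4 beats is 60 beats; at 3 beats each that's 20 chords.
D: 11 bars of 4 beats is 44 beats; at 1 beat each that's 44 chords.
Overall: 80 chords over 45 bars → 80/45 = 16/9 chords per bar.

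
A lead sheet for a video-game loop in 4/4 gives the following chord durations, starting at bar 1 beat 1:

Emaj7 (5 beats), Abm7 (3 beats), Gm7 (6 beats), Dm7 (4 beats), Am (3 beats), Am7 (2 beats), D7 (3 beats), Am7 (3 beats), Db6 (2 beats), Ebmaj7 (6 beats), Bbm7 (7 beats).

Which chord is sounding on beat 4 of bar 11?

Bbm7

Beat 4 of bar 11 is beat (11−1)×4 + 4 = 44 overall.
Running totals: Emaj7 ends at 5, Abm7 ends at 8, Gm7 ends at 14, Dm7 ends at 18, Am ends at 21, Am7 ends at 23, D7 ends at 26, Am7 ends at 29, Db6 ends at 31, Ebmaj7 ends at 37, Bbm7 ends at 44.
Beat 44 falls within Bbm7.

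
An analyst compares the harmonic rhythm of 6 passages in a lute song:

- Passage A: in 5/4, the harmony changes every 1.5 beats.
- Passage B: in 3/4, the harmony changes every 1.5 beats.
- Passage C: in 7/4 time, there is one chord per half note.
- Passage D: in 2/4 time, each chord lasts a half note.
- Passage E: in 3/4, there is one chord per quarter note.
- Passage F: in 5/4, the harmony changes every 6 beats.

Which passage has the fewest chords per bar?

A: 5 beats/bar ÷ 1.5 beats/chord = 10/3 chords/bar.
B: 3 beats/bar ÷ 1.5 beats/chord = 2 chords/bar.
C: 7 beats/bar ÷ 2 beats/chord = 3.5 chords/bar.
D: 2 beats/bar ÷ 2 beats/chord = 1 chord/bar.
E: 3 beats/bar ÷ 1 beat/chord = 3 chords/bar.
F: 5 beats/bar ÷ 6 beats/chord = 5/6 chords/bar.
Slowest is F at 5/6 chords/bar.

Passage F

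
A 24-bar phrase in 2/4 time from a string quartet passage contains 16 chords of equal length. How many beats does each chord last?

24 bars × 2 beats/bar = 48 beats total.
48 beats ÷ 16 chords = 3 beats per chord.
(That is a dotted half note.)

3 beats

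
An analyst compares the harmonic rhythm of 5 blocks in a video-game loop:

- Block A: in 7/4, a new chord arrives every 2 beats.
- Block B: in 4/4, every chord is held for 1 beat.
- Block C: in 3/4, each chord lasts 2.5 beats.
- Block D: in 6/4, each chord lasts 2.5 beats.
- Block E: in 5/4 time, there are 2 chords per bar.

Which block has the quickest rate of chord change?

A: 7 beats/bar ÷ 2 beats/chord = 3.5 chords/bar.
B: 4 beats/bar ÷ 1 beat/chord = 4 chords/bar.
C: 3 beats/bar ÷ 2.5 beats/chord = 1.2 chords/bar.
D: 6 beats/bar ÷ 2.5 beats/chord = 2.4 chords/bar.
E: 5 beats/bar ÷ 2.5 beats/chord = 2 chords/bar.
Fastest is B at 4 chords/bar.

Block B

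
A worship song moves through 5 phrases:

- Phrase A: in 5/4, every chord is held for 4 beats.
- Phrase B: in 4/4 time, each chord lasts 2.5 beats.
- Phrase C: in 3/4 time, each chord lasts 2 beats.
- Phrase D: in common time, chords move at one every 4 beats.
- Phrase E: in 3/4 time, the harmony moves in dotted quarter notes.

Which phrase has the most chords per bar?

Phrase E

A: 5/4 = 1.25 chords/bar.
B: 4/2.5 = 1.6 chords/bar.
C: 3/2 = 1.5 chords/bar.
D: 4/4 = 1 chord/bar.
E: 3/1.5 = 2 chords/bar.
Fastest is E at 2 chords/bar.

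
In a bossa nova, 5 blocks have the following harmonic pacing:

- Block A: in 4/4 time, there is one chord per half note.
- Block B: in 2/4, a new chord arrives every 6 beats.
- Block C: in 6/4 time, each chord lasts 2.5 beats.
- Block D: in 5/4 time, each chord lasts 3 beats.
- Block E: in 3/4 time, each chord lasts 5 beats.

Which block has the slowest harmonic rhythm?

A: 4/2 = 2 chords/bar.
B: 2/6 = 1/3 chords/bar.
C: 6/2.5 = 2.4 chords/bar.
D: 5/3 = 5/3 chords/bar.
E: 3/5 = 0.6 chords/bar.
Slowest is B at 1/3 chords/bar.

Block B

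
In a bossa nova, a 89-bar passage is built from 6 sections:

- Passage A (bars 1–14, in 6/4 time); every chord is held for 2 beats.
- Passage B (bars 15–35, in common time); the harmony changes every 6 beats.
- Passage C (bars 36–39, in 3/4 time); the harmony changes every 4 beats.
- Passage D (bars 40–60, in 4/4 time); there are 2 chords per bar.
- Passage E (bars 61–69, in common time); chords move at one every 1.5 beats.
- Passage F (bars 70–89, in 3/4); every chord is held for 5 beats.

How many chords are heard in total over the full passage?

137 chords

A has 84 beats and chords last 2 each, so 42 chords.
B has 84 beats and chords last 6 each, so 14 chords.
C has 12 beats and chords last 4 each, so 3 chords.
D has 84 beats and chords last 2 each, so 42 chords.
E has 36 beats and chords last 1.5 each, so 24 chords.
F has 60 beats and chords last 5 each, so 12 chords.
Total: 42 + 14 + 3 + 42 + 24 + 12 = 137.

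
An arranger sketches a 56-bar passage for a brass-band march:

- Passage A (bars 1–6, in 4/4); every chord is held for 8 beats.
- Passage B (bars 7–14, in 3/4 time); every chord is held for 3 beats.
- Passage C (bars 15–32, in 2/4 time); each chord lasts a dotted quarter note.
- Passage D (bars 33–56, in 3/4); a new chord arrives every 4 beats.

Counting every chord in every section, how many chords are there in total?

A has 24 beats and chords last 8 each, so 3 chords.
B has 24 beats and chords last 3 each, so 8 chords.
C has 36 beats and chords last 1.5 each, so 24 chords.
D has 72 beats and chords last 4 each, so 18 chords.
Total: 3 + 8 + 24 + 18 = 53.

53 chords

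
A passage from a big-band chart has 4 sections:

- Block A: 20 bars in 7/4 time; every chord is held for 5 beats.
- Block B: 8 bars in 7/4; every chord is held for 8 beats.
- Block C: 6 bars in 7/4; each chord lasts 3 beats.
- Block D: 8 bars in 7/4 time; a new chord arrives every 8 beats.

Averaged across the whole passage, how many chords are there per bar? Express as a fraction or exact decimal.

4/3 chords per bar

A: 20 × 7 = 140 beats ÷ 5 = 28 chords.
B: 8 × 7 = 56 beats ÷ 8 = 7 chords.
C: 6 × 7 = 42 beats ÷ 3 = 14 chords.
D: 8 × 7 = 56 beats ÷ 8 = 7 chords.
Overall: 56 chords over 42 bars → 56/42 = 4/3 chords per bar.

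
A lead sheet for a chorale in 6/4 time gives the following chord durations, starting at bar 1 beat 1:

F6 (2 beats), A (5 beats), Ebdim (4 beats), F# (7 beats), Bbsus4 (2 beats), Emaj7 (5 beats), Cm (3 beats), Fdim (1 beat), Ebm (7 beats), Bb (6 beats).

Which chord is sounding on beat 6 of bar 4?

Beat 6 of bar 4 is beat (4−1)×6 + 6 = 24 overall.
Running totals: F6 ends at 2, A ends at 7, Ebdim ends at 11, F# ends at 18, Bbsus4 ends at 20, Emaj7 ends at 25.
Beat 24 falls within Emaj7.

Emaj7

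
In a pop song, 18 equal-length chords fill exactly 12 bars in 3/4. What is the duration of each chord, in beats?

2 beats

12 bars × 3 beats/bar = 36 beats total.
36 beats ÷ 18 chords = 2 beats per chord.
(That is a half note.)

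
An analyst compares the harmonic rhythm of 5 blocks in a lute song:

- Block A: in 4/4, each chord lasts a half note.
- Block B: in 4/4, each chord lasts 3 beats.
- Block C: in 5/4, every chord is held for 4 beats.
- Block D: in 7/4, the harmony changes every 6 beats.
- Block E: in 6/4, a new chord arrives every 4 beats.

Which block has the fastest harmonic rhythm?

A: 4 beats/bar ÷ 2 beats/chord = 2 chords/bar.
B: 4 beats/bar ÷ 3 beats/chord = 4/3 chords/bar.
C: 5 beats/bar ÷ 4 beats/chord = 1.25 chords/bar.
D: 7 beats/bar ÷ 6 beats/chord = 7/6 chords/bar.
E: 6 beats/bar ÷ 4 beats/chord = 1.5 chords/bar.
Fastest is A at 2 chords/bar.

Block A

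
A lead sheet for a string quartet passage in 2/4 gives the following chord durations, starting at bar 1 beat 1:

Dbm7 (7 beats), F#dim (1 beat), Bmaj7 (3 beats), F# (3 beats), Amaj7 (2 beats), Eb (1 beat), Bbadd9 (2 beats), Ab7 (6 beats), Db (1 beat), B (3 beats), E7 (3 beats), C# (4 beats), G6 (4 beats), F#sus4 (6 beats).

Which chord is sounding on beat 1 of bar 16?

Beat 1 of bar 16 is beat (16−1)×2 + 1 = 31 overall.
Running totals: Dbm7 ends at 7, F#dim ends at 8, Bmaj7 ends at 11, F# ends at 14, Amaj7 ends at 16, Eb ends at 17, Bbadd9 ends at 19, Ab7 ends at 25, Db ends at 26, B ends at 29, E7 ends at 32.
Beat 31 falls within E7.

E7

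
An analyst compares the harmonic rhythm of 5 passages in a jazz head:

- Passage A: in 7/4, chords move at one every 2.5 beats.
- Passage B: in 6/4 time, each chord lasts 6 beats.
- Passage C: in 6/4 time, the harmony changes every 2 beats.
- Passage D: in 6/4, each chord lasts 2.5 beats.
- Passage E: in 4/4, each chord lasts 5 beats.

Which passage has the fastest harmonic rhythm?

Passage C

A: 7/2.5 = 2.8 chords/bar.
B: 6/6 = 1 chord/bar.
C: 6/2 = 3 chords/bar.
D: 6/2.5 = 2.4 chords/bar.
E: 4/5 = 0.8 chords/bar.
Fastest is C at 3 chords/bar.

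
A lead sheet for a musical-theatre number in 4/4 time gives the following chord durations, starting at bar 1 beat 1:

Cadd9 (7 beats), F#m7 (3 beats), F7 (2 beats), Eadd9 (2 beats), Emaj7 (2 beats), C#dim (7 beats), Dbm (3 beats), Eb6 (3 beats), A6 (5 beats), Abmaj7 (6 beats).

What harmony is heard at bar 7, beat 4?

Beat 4 of bar 7 is beat (7−1)×4 + 4 = 28 overall.
Running totals: Cadd9 ends at 7, F#m7 ends at 10, F7 ends at 12, Eadd9 ends at 14, Emaj7 ends at 16, C#dim ends at 23, Dbm ends at 26, Eb6 ends at 29.
Beat 28 falls within Eb6.

Eb6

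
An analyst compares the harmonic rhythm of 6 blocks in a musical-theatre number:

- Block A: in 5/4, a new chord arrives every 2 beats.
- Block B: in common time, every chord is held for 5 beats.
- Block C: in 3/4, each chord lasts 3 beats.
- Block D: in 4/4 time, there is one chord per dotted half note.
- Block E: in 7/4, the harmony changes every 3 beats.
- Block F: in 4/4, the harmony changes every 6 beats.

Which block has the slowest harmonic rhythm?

A: 5/2 = 2.5 chords/bar.
B: 4/5 = 0.8 chords/bar.
C: 3/3 = 1 chord/bar.
D: 4/3 = 4/3 chords/bar.
E: 7/3 = 7/3 chords/bar.
F: 4/6 = 2/3 chords/bar.
Slowest is F at 2/3 chords/bar.

Block F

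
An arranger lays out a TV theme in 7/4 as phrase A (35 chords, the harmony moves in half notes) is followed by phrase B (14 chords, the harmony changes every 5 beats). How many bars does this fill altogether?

A: 35 × 2 = 70 beats = 10 bars.
B: 14 × 5 = 70 beats = 10 bars.
Total: 10 + 10 = 20 bars.

20 bars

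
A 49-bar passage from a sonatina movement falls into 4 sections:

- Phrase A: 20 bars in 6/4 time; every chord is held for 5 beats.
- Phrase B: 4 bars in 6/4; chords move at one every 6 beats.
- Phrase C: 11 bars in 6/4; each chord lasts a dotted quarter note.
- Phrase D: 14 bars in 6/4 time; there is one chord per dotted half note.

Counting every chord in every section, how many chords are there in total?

100 chords

A: 20·6 = 120 beats, 120/5 = 24 chords.
B: 4·6 = 24 beats, 24/6 = 4 chords.
C: 11·6 = 66 beats, 66/1.5 = 44 chords.
D: 14·6 = 84 beats, 84/3 = 28 chords.
Total: 24 + 4 + 44 + 28 = 100.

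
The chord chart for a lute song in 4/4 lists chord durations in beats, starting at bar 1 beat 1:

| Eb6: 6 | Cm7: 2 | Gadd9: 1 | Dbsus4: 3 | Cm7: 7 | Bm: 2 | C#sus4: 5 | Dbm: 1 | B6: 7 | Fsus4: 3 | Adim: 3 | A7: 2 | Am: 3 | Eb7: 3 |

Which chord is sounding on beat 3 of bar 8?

Beat 3 of bar 8 is beat (8−1)×4 + 3 = 31 overall.
Running totals: Eb6 ends at 6, Cm7 ends at 8, Gadd9 ends at 9, Dbsus4 ends at 12, Cm7 ends at 19, Bm ends at 21, C#sus4 ends at 26, Dbm ends at 27, B6 ends at 34.
Beat 31 falls within B6.

B6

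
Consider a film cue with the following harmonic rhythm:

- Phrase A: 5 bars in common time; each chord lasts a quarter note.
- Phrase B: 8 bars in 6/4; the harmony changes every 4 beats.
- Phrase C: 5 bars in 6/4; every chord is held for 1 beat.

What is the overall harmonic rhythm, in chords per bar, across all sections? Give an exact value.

31/9 chords per bar

A: 5 × 4 = 20 beats ÷ 1 = 20 chords.
B: 8 × 6 = 48 beats ÷ 4 = 12 chords.
C: 5 × 6 = 30 beats ÷ 1 = 30 chords.
Overall: 62 chords over 18 bars → 62/18 = 31/9 chords per bar.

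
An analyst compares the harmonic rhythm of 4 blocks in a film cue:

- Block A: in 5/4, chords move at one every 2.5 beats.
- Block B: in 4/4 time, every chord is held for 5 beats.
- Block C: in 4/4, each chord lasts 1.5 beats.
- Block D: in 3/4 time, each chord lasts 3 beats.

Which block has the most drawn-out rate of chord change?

A: 5 beats/bar ÷ 2.5 beats/chord = 2 chords/bar.
B: 4 beats/bar ÷ 5 beats/chord = 0.8 chords/bar.
C: 4 beats/bar ÷ 1.5 beats/chord = 8/3 chords/bar.
D: 3 beats/bar ÷ 3 beats/chord = 1 chord/bar.
Slowest is B at 0.8 chords/bar.

Block B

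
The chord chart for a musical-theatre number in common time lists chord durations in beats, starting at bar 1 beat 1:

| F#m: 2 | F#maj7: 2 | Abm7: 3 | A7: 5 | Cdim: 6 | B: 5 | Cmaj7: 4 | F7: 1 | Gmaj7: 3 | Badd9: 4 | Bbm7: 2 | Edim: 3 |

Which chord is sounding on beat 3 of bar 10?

Edim

Beat 3 of bar 10 is beat (10−1)×4 + 3 = 39 overall.
Running totals: F#m ends at 2, F#maj7 ends at 4, Abm7 ends at 7, A7 ends at 12, Cdim ends at 18, B ends at 23, Cmaj7 ends at 27, F7 ends at 28, Gmaj7 ends at 31, Badd9 ends at 35, Bbm7 ends at 37, Edim ends at 40.
Beat 39 falls within Edim.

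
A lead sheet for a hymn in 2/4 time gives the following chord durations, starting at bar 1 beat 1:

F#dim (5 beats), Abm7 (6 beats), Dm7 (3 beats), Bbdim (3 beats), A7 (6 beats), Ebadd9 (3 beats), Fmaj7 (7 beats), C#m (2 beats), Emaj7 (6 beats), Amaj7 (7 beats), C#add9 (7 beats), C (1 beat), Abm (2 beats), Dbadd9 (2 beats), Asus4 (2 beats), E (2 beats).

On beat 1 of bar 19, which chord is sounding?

Emaj7

Beat 1 of bar 19 is beat (19−1)×2 + 1 = 37 overall.
Running totals: F#dim ends at 5, Abm7 ends at 11, Dm7 ends at 14, Bbdim ends at 17, A7 ends at 23, Ebadd9 ends at 26, Fmaj7 ends at 33, C#m ends at 35, Emaj7 ends at 41.
Beat 37 falls within Emaj7.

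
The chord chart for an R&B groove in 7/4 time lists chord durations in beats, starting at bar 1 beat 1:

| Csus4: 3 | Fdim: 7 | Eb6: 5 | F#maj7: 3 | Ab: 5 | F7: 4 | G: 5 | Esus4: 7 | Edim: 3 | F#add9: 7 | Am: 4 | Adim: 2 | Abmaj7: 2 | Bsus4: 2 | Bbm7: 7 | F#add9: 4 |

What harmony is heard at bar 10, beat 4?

F#add9

Beat 4 of bar 10 is beat (10−1)×7 + 4 = 67 overall.
Running totals: Csus4 ends at 3, Fdim ends at 10, Eb6 ends at 15, F#maj7 ends at 18, Ab ends at 23, F7 ends at 27, G ends at 32, Esus4 ends at 39, Edim ends at 42, F#add9 ends at 49, Am ends at 53, Adim ends at 55, Abmaj7 ends at 57, Bsus4 ends at 59, Bbm7 ends at 66, F#add9 ends at 70.
Beat 67 falls within F#add9.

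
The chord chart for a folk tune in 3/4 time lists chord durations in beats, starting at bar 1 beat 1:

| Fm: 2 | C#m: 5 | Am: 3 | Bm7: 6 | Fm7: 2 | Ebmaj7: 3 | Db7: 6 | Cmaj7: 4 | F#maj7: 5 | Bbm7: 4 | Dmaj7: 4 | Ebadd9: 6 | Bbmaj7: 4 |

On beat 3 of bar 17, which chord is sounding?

Bbmaj7

Beat 3 of bar 17 is beat (17−1)×3 + 3 = 51 overall.
Running totals: Fm ends at 2, C#m ends at 7, Am ends at 10, Bm7 ends at 16, Fm7 ends at 18, Ebmaj7 ends at 21, Db7 ends at 27, Cmaj7 ends at 31, F#maj7 ends at 36, Bbm7 ends at 40, Dmaj7 ends at 44, Ebadd9 ends at 50, Bbmaj7 ends at 54.
Beat 51 falls within Bbmaj7.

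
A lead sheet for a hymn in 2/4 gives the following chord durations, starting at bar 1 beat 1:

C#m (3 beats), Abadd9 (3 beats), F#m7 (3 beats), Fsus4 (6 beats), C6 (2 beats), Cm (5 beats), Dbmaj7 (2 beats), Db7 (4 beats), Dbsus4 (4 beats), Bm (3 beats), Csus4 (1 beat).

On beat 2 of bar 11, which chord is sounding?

Cm

Beat 2 of bar 11 is beat (11−1)×2 + 2 = 22 overall.
Running totals: C#m ends at 3, Abadd9 ends at 6, F#m7 ends at 9, Fsus4 ends at 15, C6 ends at 17, Cm ends at 22.
Beat 22 falls within Cm.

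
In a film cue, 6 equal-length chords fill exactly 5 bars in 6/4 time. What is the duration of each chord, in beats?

5 bars × 6 beats/bar = 30 beats total.
30 beats ÷ 6 chords = 5 beats per chord.

5 beats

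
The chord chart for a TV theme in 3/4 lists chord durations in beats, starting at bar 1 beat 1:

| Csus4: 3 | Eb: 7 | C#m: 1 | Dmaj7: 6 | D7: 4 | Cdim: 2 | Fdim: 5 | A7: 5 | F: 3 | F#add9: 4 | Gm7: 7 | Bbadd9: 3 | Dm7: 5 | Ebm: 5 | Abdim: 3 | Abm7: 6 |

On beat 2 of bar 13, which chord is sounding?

F#add9

Beat 2 of bar 13 is beat (13−1)×3 + 2 = 38 overall.
Running totals: Csus4 ends at 3, Eb ends at 10, C#m ends at 11, Dmaj7 ends at 17, D7 ends at 21, Cdim ends at 23, Fdim ends at 28, A7 ends at 33, F ends at 36, F#add9 ends at 40.
Beat 38 falls within F#add9.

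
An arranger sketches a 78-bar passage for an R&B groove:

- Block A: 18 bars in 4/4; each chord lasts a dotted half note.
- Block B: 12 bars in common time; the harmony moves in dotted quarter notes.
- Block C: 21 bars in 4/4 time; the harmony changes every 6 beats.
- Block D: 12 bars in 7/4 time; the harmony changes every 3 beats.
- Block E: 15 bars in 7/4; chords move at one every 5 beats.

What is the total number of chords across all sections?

A: 18 bars × 4 beats = 72 beats; 3 beats/chord → 24 chords.
B: 12 bars × 4 beats = 48 beats; 1.5 beats/chord → 32 chords.
C: 21 bars × 4 beats = 84 beats; 6 beats/chord → 14 chords.
D: 12 bars × 7 beats = 84 beats; 3 beats/chord → 28 chords.
E: 15 bars × 7 beats = 105 beats; 5 beats/chord → 21 chords.
Total: 24 + 32 + 14 + 28 + 21 = 119.

119 chords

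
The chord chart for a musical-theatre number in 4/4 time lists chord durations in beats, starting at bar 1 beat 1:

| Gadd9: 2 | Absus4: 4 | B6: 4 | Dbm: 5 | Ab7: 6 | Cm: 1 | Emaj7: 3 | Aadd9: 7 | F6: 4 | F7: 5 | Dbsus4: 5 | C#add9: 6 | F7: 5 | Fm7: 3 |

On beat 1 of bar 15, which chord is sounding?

F7

Beat 1 of bar 15 is beat (15−1)×4 + 1 = 57 overall.
Running totals: Gadd9 ends at 2, Absus4 ends at 6, B6 ends at 10, Dbm ends at 15, Ab7 ends at 21, Cm ends at 22, Emaj7 ends at 25, Aadd9 ends at 32, F6 ends at 36, F7 ends at 41, Dbsus4 ends at 46, C#add9 ends at 52, F7 ends at 57.
Beat 57 falls within F7.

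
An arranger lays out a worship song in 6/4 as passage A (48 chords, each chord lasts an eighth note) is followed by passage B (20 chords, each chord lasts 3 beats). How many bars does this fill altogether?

A: 48 × 0.5 = 24 beats = 4 bars.
B: 20 × 3 = 60 beats = 10 bars.
Total: 4 + 10 = 14 bars.

14 bars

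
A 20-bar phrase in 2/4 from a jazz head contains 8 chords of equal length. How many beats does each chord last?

20 bars × 2 beats/bar = 40 beats total.
40 beats ÷ 8 chords = 5 beats per chord.

5 beats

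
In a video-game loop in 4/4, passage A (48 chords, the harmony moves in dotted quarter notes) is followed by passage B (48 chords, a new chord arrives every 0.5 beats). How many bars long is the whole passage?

24 bars

A: 48 × 1.5 = 72 beats = 18 bars.
B: 48 × 0.5 = 24 beats = 6 bars.
Total: 18 + 6 = 24 bars.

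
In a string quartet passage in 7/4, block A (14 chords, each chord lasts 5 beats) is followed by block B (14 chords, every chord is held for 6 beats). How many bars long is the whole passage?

22 bars

A: 14 × 5 = 70 beats = 10 bars.
B: 14 × 6 = 84 beats = 12 bars.
Total: 10 + 12 = 22 bars.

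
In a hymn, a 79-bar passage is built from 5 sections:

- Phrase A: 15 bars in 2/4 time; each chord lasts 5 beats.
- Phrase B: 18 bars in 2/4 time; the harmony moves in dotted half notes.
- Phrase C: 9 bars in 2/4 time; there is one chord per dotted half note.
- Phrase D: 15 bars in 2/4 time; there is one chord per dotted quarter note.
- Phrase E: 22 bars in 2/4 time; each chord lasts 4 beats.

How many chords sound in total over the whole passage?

55 chords

A: 15 bars × 2 beats = 30 beats; 5 beats/chord → 6 chords.
B: 18 bars × 2 beats = 36 beats; 3 beats/chord → 12 chords.
C: 9 bars × 2 beats = 18 beats; 3 beats/chord → 6 chords.
D: 15 bars × 2 beats = 30 beats; 1.5 beats/chord → 20 chords.
E: 22 bars × 2 beats = 44 beats; 4 beats/chord → 11 chords.
Total: 6 + 12 + 6 + 20 + 11 = 55.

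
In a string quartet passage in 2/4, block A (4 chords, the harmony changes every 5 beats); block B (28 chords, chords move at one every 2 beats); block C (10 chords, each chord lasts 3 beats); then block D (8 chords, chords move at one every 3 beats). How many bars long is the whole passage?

A: 4 × 5 = 20 beats = 10 bars.
B: 28 × 2 = 56 beats = 28 bars.
C: 10 × 3 = 30 beats = 15 bars.
D: 8 × 3 = 24 beats = 12 bars.
Total: 10 + 28 + 15 + 12 = 65 bars.

65 bars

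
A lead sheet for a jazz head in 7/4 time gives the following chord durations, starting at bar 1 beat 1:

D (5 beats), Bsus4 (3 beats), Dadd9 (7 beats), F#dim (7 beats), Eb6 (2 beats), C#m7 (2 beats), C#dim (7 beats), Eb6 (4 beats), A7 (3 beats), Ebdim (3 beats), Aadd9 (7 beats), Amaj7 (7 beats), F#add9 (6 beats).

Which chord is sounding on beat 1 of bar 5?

Beat 1 of bar 5 is beat (5−1)×7 + 1 = 29 overall.
Running totals: D ends at 5, Bsus4 ends at 8, Dadd9 ends at 15, F#dim ends at 22, Eb6 ends at 24, C#m7 ends at 26, C#dim ends at 33.
Beat 29 falls within C#dim.

C#dim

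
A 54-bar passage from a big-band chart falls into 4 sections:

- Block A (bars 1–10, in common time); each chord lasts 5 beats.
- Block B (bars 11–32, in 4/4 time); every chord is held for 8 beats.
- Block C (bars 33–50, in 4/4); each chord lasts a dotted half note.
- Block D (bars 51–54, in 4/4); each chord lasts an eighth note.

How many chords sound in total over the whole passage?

A: 10 bars × 4 beats = 40 beats; 5 beats/chord → 8 chords.
B: 22 bars × 4 beats = 88 beats; 8 beats/chord → 11 chords.
C: 18 bars × 4 beats = 72 beats; 3 beats/chord → 24 chords.
D: 4 bars × 4 beats = 16 beats; 0.5 beats/chord → 32 chords.
Total: 8 + 11 + 24 + 32 = 75.

75 chords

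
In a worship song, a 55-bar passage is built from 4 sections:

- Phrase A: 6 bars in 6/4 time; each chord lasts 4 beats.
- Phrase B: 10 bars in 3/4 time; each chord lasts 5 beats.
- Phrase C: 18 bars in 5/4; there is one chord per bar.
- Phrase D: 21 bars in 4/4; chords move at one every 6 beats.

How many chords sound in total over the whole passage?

A: 6·6 = 36 beats, 36/4 = 9 chords.
B: 10·3 = 30 beats, 30/5 = 6 chords.
C: 18·5 = 90 beats, 90/5 = 18 chords.
D: 21·4 = 84 beats, 84/6 = 14 chords.
Total: 9 + 6 + 18 + 14 = 47.

47 chords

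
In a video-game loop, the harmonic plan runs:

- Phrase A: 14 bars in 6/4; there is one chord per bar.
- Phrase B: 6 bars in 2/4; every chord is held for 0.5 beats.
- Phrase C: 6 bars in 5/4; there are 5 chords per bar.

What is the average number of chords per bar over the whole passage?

34/13 chords per bar

A: 14 bars of 6 beats is 84 beats; at 6 beats each that's 14 chords.
B: 6 bars of 2 beats is 12 beats; at 0.5 beats each that's 24 chords.
C: 6 bars of 5 beats is 30 beats; at 1 beat each that's 30 chords.
Overall: 68 chords over 26 bars → 68/26 = 34/13 chords per bar.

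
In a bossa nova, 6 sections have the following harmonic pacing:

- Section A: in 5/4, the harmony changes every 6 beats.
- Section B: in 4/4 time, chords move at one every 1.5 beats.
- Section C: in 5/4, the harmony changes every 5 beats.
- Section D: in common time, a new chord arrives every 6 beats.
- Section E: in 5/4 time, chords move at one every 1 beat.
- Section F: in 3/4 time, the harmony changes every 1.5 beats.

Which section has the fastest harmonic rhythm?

Section E

A: 5 beats/bar ÷ 6 beats/chord = 5/6 chords/bar.
B: 4 beats/bar ÷ 1.5 beats/chord = 8/3 chords/bar.
C: 5 beats/bar ÷ 5 beats/chord = 1 chord/bar.
D: 4 beats/bar ÷ 6 beats/chord = 2/3 chords/bar.
E: 5 beats/bar ÷ 1 beat/chord = 5 chords/bar.
F: 3 beats/bar ÷ 1.5 beats/chord = 2 chords/bar.
Fastest is E at 5 chords/bar.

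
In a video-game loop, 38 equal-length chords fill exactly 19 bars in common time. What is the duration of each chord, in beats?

19 bars × 4 beats/bar = 76 beats total.
76 beats ÷ 38 chords = 2 beats per chord.
(That is a half note.)

2 beats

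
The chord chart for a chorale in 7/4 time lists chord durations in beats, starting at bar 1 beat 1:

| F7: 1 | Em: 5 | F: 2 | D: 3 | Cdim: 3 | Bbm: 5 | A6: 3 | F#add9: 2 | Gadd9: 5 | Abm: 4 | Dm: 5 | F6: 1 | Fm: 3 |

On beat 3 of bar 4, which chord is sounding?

Beat 3 of bar 4 is beat (4−1)×7 + 3 = 24 overall.
Running totals: F7 ends at 1, Em ends at 6, F ends at 8, D ends at 11, Cdim ends at 14, Bbm ends at 19, A6 ends at 22, F#add9 ends at 24.
Beat 24 falls within F#add9.

F#add9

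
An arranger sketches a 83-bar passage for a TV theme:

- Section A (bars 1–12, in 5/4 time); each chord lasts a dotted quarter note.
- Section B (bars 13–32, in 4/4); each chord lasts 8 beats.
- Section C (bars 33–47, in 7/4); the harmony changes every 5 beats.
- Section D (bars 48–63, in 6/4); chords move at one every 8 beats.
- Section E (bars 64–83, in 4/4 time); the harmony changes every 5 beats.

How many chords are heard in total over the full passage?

A: 12·5 = 60 beats, 60/1.5 = 40 chords.
B: 20·4 = 80 beats, 80/8 = 10 chords.
C: 15·7 = 105 beats, 105/5 = 21 chords.
D: 16·6 = 96 beats, 96/8 = 12 chords.
E: 20·4 = 80 beats, 80/5 = 16 chords.
Total: 40 + 10 + 21 + 12 + 16 = 99.

99 chords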